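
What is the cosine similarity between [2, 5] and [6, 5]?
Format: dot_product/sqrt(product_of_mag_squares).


dot = 37. |a|^2 = 29, |b|^2 = 61. cos = 37/sqrt(1769).

37/sqrt(1769)


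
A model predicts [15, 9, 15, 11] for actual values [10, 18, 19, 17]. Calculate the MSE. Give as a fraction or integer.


MSE = (1/4) * ((10-15)^2=25 + (18-9)^2=81 + (19-15)^2=16 + (17-11)^2=36). Sum = 158. MSE = 79/2.

79/2


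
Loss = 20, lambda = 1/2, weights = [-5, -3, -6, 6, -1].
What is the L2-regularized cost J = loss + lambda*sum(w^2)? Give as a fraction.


L2 sq norm = sum(w^2) = 107. J = 20 + 1/2 * 107 = 147/2.

147/2


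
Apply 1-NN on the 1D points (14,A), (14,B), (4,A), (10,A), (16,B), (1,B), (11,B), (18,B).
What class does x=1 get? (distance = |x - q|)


Distances: |14-1|=13, |14-1|=13, |4-1|=3, |10-1|=9, |16-1|=15, |1-1|=0, |11-1|=10, |18-1|=17. 1 nearest: (1,B). Counts: {'B': 1}. Majority class: B.

B


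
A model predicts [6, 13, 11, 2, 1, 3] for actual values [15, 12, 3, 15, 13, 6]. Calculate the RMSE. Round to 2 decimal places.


MSE = 78.0000. RMSE = sqrt(78.0000) = 8.83.

8.83


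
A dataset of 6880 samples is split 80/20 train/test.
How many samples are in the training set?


Test set = 6880 * 20% = 1376. Training set = 6880 - 1376 = 5504.

5504


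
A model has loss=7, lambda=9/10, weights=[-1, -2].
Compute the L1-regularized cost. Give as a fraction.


L1 norm = sum(|w|) = 3. J = 7 + 9/10 * 3 = 97/10.

97/10


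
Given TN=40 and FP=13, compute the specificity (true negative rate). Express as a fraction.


Specificity = TN / (TN + FP) = 40 / 53 = 40/53.

40/53


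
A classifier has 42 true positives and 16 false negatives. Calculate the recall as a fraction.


Recall = TP / (TP + FN) = 42 / 58 = 21/29.

21/29


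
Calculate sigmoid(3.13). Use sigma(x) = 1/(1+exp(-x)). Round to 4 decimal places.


sigma(3.13) = 1/(1+e^(-3.13)) = 1/(1+0.043718) = 1/1.043718 = 0.9581.

0.9581


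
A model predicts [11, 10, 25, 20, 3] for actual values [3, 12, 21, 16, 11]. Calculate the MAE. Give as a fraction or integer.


MAE = (1/5) * (|3-11|=8 + |12-10|=2 + |21-25|=4 + |16-20|=4 + |11-3|=8). Sum = 26. MAE = 26/5.

26/5


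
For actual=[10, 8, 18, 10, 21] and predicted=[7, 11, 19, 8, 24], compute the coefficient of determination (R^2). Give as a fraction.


Mean(y) = 67/5. SS_res = 32. SS_tot = 656/5. R^2 = 1 - 32/(656/5) = 31/41.

31/41


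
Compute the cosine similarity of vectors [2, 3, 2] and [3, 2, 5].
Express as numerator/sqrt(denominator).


dot = 22. |a|^2 = 17, |b|^2 = 38. cos = 22/sqrt(646).

22/sqrt(646)


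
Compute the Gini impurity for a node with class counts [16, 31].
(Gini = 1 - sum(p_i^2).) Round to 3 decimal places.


Total = 47. Proportions: 16/47, 31/47. sum(p_i^2) = 0.5509. Gini = 1 - 0.5509 = 0.4491, which rounds to 0.449.

0.449


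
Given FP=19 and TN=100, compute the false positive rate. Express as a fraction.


FPR = FP / (FP + TN) = 19 / 119 = 19/119.

19/119


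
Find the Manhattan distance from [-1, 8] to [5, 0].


d = sum of absolute differences: |-1-5|=6 + |8-0|=8 = 14.

14


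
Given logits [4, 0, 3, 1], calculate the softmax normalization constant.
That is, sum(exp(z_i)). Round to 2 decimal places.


Denom = e^4=54.5982 + e^0=1.0000 + e^3=20.0855 + e^1=2.7183. Sum = 78.4020, which rounds to 78.40.

78.40


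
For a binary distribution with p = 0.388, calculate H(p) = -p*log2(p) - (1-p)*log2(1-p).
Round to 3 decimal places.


H = -0.388*log2(0.388) - 0.612*log2(0.612) = 0.963.

0.963


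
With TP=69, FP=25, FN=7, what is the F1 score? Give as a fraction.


Precision = 69/94 = 69/94. Recall = 69/76 = 69/76. F1 = 2*P*R/(P+R) = 69/85.

69/85


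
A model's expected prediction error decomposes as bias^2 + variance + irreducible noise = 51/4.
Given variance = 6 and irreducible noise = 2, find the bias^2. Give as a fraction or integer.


Total error = bias^2 + variance + irreducible noise. So bias^2 = 51/4 - 6 - 2 = 19/4.

19/4


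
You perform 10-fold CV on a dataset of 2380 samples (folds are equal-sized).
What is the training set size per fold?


Each validation fold has 2380/10 = 238 samples. Training set = 2380 - 238 = 2142.

2142


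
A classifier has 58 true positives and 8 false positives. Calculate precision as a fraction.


Precision = TP / (TP + FP) = 58 / 66 = 29/33.

29/33


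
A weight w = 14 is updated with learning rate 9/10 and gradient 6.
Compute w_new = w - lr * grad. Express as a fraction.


w_new = 14 - 9/10 * 6 = 14 - 27/5 = 43/5.

43/5


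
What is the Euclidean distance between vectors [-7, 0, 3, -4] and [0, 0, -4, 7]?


d = sqrt(sum of squared differences). (-7-0)^2=49, (0-0)^2=0, (3--4)^2=49, (-4-7)^2=121. Sum = 219.

sqrt(219)


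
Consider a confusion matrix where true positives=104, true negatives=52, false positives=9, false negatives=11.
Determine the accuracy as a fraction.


Accuracy = (TP + TN) / (TP + TN + FP + FN) = (104 + 52) / 176 = 39/44.

39/44


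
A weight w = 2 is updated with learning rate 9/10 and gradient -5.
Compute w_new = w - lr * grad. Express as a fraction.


w_new = 2 - 9/10 * -5 = 2 - -9/2 = 13/2.

13/2


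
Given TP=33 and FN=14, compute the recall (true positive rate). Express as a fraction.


Recall = TP / (TP + FN) = 33 / 47 = 33/47.

33/47


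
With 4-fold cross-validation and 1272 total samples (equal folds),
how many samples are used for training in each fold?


Each validation fold has 1272/4 = 318 samples. Training set = 1272 - 318 = 954.

954


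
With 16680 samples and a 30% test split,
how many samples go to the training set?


Test set = 16680 * 30% = 5004. Training set = 16680 - 5004 = 11676.

11676


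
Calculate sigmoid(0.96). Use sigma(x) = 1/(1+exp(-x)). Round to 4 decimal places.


sigma(0.96) = 1/(1+e^(-0.96)) = 1/(1+0.382893) = 1/1.382893 = 0.7231.

0.7231


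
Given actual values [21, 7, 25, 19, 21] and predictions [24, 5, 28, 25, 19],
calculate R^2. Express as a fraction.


Mean(y) = 93/5. SS_res = 62. SS_tot = 936/5. R^2 = 1 - 62/(936/5) = 313/468.

313/468


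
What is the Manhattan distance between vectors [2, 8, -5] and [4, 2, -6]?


d = sum of absolute differences: |2-4|=2 + |8-2|=6 + |-5--6|=1 = 9.

9


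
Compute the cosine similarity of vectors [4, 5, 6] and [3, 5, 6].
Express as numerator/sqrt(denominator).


dot = 73. |a|^2 = 77, |b|^2 = 70. cos = 73/sqrt(5390).

73/sqrt(5390)


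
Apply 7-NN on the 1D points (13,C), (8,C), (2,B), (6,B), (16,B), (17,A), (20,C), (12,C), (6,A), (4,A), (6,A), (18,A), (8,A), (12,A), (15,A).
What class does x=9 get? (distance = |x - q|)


Distances: |13-9|=4, |8-9|=1, |2-9|=7, |6-9|=3, |16-9|=7, |17-9|=8, |20-9|=11, |12-9|=3, |6-9|=3, |4-9|=5, |6-9|=3, |18-9|=9, |8-9|=1, |12-9|=3, |15-9|=6. 7 nearest: (8,A), (8,C), (6,A), (6,A), (12,A), (6,B), (12,C). Counts: {'A': 4, 'C': 2, 'B': 1}. Majority class: A.

A


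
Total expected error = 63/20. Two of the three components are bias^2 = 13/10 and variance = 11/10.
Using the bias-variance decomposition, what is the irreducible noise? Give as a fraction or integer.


Total error = bias^2 + variance + irreducible noise. So irreducible noise = 63/20 - 13/10 - 11/10 = 3/4.

3/4


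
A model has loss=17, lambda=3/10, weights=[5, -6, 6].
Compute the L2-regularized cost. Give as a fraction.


L2 sq norm = sum(w^2) = 97. J = 17 + 3/10 * 97 = 461/10.

461/10


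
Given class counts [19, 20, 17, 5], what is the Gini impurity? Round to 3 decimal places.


Total = 61. Proportions: 19/61, 20/61, 17/61, 5/61. sum(p_i^2) = 0.2889. Gini = 1 - 0.2889 = 0.7111, which rounds to 0.711.

0.711


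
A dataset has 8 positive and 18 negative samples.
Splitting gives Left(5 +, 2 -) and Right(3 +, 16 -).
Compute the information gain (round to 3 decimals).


H(parent) = 0.8905. H(left) = 0.8631, H(right) = 0.6292. Weighted = (7/26)*0.8631 + (19/26)*0.6292 = 0.6922. IG = 0.8905 - 0.6922 = 0.1983, which rounds to 0.198.

0.198


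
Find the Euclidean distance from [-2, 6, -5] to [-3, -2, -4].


d = sqrt(sum of squared differences). (-2--3)^2=1, (6--2)^2=64, (-5--4)^2=1. Sum = 66.

sqrt(66)


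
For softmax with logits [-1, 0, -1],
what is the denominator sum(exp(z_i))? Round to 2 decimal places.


Denom = e^-1=0.3679 + e^0=1.0000 + e^-1=0.3679. Sum = 1.7358, which rounds to 1.74.

1.74


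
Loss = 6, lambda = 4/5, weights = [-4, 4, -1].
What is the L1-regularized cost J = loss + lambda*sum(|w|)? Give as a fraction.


L1 norm = sum(|w|) = 9. J = 6 + 4/5 * 9 = 66/5.

66/5


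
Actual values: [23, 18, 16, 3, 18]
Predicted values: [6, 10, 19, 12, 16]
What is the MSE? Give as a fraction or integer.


MSE = (1/5) * ((23-6)^2=289 + (18-10)^2=64 + (16-19)^2=9 + (3-12)^2=81 + (18-16)^2=4). Sum = 447. MSE = 447/5.

447/5


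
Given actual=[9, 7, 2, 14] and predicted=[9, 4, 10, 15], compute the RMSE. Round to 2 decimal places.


MSE = 18.5000. RMSE = sqrt(18.5000) = 4.30.

4.30


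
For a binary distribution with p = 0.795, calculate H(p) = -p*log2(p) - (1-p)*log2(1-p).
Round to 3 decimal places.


H = -0.795*log2(0.795) - 0.205*log2(0.205) = 0.732.

0.732


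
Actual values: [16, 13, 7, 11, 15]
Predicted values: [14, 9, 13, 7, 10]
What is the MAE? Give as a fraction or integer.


MAE = (1/5) * (|16-14|=2 + |13-9|=4 + |7-13|=6 + |11-7|=4 + |15-10|=5). Sum = 21. MAE = 21/5.

21/5


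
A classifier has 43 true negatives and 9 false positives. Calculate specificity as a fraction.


Specificity = TN / (TN + FP) = 43 / 52 = 43/52.

43/52


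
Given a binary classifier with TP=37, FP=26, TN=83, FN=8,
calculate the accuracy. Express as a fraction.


Accuracy = (TP + TN) / (TP + TN + FP + FN) = (37 + 83) / 154 = 60/77.

60/77


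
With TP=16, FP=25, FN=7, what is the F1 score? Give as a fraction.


Precision = 16/41 = 16/41. Recall = 16/23 = 16/23. F1 = 2*P*R/(P+R) = 1/2.

1/2


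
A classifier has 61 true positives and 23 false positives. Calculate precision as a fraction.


Precision = TP / (TP + FP) = 61 / 84 = 61/84.

61/84


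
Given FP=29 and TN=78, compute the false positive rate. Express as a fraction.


FPR = FP / (FP + TN) = 29 / 107 = 29/107.

29/107


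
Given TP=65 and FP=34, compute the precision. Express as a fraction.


Precision = TP / (TP + FP) = 65 / 99 = 65/99.

65/99


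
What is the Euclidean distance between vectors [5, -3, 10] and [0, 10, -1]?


d = sqrt(sum of squared differences). (5-0)^2=25, (-3-10)^2=169, (10--1)^2=121. Sum = 315.

sqrt(315)


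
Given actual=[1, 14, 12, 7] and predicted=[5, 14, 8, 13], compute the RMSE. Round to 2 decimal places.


MSE = 17.0000. RMSE = sqrt(17.0000) = 4.12.

4.12


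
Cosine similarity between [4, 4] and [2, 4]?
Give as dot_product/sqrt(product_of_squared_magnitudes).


dot = 24. |a|^2 = 32, |b|^2 = 20. cos = 24/sqrt(640).

24/sqrt(640)


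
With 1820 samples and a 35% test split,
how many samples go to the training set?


Test set = 1820 * 35% = 637. Training set = 1820 - 637 = 1183.

1183


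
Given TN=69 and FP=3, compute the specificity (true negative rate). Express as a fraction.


Specificity = TN / (TN + FP) = 69 / 72 = 23/24.

23/24


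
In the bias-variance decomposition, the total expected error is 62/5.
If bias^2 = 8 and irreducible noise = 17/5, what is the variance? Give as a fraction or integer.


Total error = bias^2 + variance + irreducible noise. So variance = 62/5 - 8 - 17/5 = 1.

1


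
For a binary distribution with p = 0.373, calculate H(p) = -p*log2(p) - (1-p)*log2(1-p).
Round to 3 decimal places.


H = -0.373*log2(0.373) - 0.627*log2(0.627) = 0.953.

0.953


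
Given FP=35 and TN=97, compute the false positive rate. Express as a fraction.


FPR = FP / (FP + TN) = 35 / 132 = 35/132.

35/132


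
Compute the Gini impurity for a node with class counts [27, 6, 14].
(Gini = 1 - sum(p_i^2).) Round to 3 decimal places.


Total = 47. Proportions: 27/47, 6/47, 14/47. sum(p_i^2) = 0.4350. Gini = 1 - 0.4350 = 0.5650, which rounds to 0.565.

0.565


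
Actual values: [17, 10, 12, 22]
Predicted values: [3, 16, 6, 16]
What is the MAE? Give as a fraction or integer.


MAE = (1/4) * (|17-3|=14 + |10-16|=6 + |12-6|=6 + |22-16|=6). Sum = 32. MAE = 8.

8


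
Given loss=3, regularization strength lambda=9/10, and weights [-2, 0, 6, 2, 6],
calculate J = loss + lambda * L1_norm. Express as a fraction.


L1 norm = sum(|w|) = 16. J = 3 + 9/10 * 16 = 87/5.

87/5


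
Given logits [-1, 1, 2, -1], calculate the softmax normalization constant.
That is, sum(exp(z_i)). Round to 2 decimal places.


Denom = e^-1=0.3679 + e^1=2.7183 + e^2=7.3891 + e^-1=0.3679. Sum = 10.8432, which rounds to 10.84.

10.84


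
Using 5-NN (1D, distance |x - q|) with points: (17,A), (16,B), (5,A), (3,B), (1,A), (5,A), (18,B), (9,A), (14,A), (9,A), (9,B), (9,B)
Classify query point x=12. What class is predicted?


Distances: |17-12|=5, |16-12|=4, |5-12|=7, |3-12|=9, |1-12|=11, |5-12|=7, |18-12|=6, |9-12|=3, |14-12|=2, |9-12|=3, |9-12|=3, |9-12|=3. 5 nearest: (14,A), (9,A), (9,A), (9,B), (9,B). Counts: {'A': 3, 'B': 2}. Majority class: A.

A


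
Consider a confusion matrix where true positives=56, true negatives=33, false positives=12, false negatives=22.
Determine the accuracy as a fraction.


Accuracy = (TP + TN) / (TP + TN + FP + FN) = (56 + 33) / 123 = 89/123.

89/123


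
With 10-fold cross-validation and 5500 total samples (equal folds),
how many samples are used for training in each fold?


Each validation fold has 5500/10 = 550 samples. Training set = 5500 - 550 = 4950.

4950


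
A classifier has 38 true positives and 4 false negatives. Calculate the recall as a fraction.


Recall = TP / (TP + FN) = 38 / 42 = 19/21.

19/21


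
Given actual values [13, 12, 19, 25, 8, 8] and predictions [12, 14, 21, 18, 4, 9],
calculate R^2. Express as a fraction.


Mean(y) = 85/6. SS_res = 75. SS_tot = 1337/6. R^2 = 1 - 75/(1337/6) = 887/1337.

887/1337


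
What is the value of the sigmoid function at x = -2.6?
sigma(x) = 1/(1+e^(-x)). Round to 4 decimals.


sigma(-2.6) = 1/(1+e^(2.6)) = 1/(1+13.463738) = 1/14.463738 = 0.0691.

0.0691


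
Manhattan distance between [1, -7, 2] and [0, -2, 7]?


d = sum of absolute differences: |1-0|=1 + |-7--2|=5 + |2-7|=5 = 11.

11


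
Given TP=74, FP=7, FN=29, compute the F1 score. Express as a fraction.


Precision = 74/81 = 74/81. Recall = 74/103 = 74/103. F1 = 2*P*R/(P+R) = 37/46.

37/46


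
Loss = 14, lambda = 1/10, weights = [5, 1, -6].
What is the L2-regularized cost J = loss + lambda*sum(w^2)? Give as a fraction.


L2 sq norm = sum(w^2) = 62. J = 14 + 1/10 * 62 = 101/5.

101/5


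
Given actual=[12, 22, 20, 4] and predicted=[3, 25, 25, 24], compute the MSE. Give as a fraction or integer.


MSE = (1/4) * ((12-3)^2=81 + (22-25)^2=9 + (20-25)^2=25 + (4-24)^2=400). Sum = 515. MSE = 515/4.

515/4


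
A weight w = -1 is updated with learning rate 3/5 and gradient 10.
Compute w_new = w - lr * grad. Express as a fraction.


w_new = -1 - 3/5 * 10 = -1 - 6 = -7.

-7


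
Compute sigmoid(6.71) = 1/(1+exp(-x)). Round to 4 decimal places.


sigma(6.71) = 1/(1+e^(-6.71)) = 1/(1+0.001219) = 1/1.001219 = 0.9988.

0.9988


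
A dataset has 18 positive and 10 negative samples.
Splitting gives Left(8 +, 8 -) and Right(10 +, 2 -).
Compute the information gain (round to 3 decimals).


H(parent) = 0.9403. H(left) = 1.0000, H(right) = 0.6500. Weighted = (16/28)*1.0000 + (12/28)*0.6500 = 0.8500. IG = 0.9403 - 0.8500 = 0.0903, which rounds to 0.090.

0.090


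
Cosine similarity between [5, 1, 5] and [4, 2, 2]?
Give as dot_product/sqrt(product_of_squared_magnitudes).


dot = 32. |a|^2 = 51, |b|^2 = 24. cos = 32/sqrt(1224).

32/sqrt(1224)


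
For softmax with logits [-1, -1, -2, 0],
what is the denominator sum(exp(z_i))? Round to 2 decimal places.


Denom = e^-1=0.3679 + e^-1=0.3679 + e^-2=0.1353 + e^0=1.0000. Sum = 1.8711, which rounds to 1.87.

1.87


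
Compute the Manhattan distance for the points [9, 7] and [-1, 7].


d = sum of absolute differences: |9--1|=10 + |7-7|=0 = 10.

10


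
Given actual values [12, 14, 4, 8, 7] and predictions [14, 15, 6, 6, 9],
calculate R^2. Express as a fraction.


Mean(y) = 9. SS_res = 17. SS_tot = 64. R^2 = 1 - 17/(64) = 47/64.

47/64


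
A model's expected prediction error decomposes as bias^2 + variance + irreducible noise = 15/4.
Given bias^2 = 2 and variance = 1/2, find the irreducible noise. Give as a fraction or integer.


Total error = bias^2 + variance + irreducible noise. So irreducible noise = 15/4 - 2 - 1/2 = 5/4.

5/4


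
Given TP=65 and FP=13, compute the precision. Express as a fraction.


Precision = TP / (TP + FP) = 65 / 78 = 5/6.

5/6


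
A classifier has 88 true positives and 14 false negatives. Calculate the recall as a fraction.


Recall = TP / (TP + FN) = 88 / 102 = 44/51.

44/51


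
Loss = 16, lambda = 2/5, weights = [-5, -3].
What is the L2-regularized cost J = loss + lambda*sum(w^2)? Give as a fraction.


L2 sq norm = sum(w^2) = 34. J = 16 + 2/5 * 34 = 148/5.

148/5


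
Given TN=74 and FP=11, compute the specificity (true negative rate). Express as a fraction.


Specificity = TN / (TN + FP) = 74 / 85 = 74/85.

74/85


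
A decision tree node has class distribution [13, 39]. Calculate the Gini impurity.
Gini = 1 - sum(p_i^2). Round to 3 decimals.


Total = 52. Proportions: 13/52, 39/52. sum(p_i^2) = 0.6250. Gini = 1 - 0.6250 = 0.3750, which rounds to 0.375.

0.375


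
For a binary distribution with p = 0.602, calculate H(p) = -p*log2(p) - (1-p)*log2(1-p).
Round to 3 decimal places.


H = -0.602*log2(0.602) - 0.398*log2(0.398) = 0.970.

0.970


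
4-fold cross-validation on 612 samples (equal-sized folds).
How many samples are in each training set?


Each validation fold has 612/4 = 153 samples. Training set = 612 - 153 = 459.

459


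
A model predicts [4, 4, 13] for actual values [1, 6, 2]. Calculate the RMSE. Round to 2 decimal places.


MSE = 44.6667. RMSE = sqrt(44.6667) = 6.68.

6.68


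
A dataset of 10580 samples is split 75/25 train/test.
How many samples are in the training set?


Test set = 10580 * 25% = 2645. Training set = 10580 - 2645 = 7935.

7935


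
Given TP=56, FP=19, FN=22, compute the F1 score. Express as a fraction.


Precision = 56/75 = 56/75. Recall = 56/78 = 28/39. F1 = 2*P*R/(P+R) = 112/153.

112/153


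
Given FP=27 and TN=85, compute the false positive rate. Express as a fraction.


FPR = FP / (FP + TN) = 27 / 112 = 27/112.

27/112


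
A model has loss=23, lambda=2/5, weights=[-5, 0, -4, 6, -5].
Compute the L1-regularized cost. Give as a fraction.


L1 norm = sum(|w|) = 20. J = 23 + 2/5 * 20 = 31.

31


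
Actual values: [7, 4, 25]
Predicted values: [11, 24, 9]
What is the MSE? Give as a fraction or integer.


MSE = (1/3) * ((7-11)^2=16 + (4-24)^2=400 + (25-9)^2=256). Sum = 672. MSE = 224.

224


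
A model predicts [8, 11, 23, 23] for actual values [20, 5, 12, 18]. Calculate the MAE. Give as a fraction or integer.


MAE = (1/4) * (|20-8|=12 + |5-11|=6 + |12-23|=11 + |18-23|=5). Sum = 34. MAE = 17/2.

17/2


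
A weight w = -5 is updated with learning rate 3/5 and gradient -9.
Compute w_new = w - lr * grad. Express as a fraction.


w_new = -5 - 3/5 * -9 = -5 - -27/5 = 2/5.

2/5


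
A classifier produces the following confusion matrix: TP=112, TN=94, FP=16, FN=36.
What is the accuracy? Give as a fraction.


Accuracy = (TP + TN) / (TP + TN + FP + FN) = (112 + 94) / 258 = 103/129.

103/129


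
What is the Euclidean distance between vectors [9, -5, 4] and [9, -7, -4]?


d = sqrt(sum of squared differences). (9-9)^2=0, (-5--7)^2=4, (4--4)^2=64. Sum = 68.

sqrt(68)


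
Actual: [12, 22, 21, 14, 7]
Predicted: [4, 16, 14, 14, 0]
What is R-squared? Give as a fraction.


Mean(y) = 76/5. SS_res = 198. SS_tot = 794/5. R^2 = 1 - 198/(794/5) = -98/397.

-98/397


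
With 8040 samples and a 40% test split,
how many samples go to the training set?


Test set = 8040 * 40% = 3216. Training set = 8040 - 3216 = 4824.

4824


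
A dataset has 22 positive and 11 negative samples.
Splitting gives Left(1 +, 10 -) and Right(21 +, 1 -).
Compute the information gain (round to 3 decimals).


H(parent) = 0.9183. H(left) = 0.4395, H(right) = 0.2668. Weighted = (11/33)*0.4395 + (22/33)*0.2668 = 0.3244. IG = 0.9183 - 0.3244 = 0.5939, which rounds to 0.594.

0.594


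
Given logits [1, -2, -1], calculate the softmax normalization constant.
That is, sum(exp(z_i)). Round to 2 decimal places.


Denom = e^1=2.7183 + e^-2=0.1353 + e^-1=0.3679. Sum = 3.2215, which rounds to 3.22.

3.22


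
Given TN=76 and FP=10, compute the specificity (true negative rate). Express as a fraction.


Specificity = TN / (TN + FP) = 76 / 86 = 38/43.

38/43


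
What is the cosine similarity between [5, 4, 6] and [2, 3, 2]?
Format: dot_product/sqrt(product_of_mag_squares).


dot = 34. |a|^2 = 77, |b|^2 = 17. cos = 34/sqrt(1309).

34/sqrt(1309)


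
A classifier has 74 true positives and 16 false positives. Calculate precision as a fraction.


Precision = TP / (TP + FP) = 74 / 90 = 37/45.

37/45


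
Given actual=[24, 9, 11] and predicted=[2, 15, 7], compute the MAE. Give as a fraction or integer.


MAE = (1/3) * (|24-2|=22 + |9-15|=6 + |11-7|=4). Sum = 32. MAE = 32/3.

32/3


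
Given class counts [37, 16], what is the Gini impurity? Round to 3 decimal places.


Total = 53. Proportions: 37/53, 16/53. sum(p_i^2) = 0.5785. Gini = 1 - 0.5785 = 0.4215, which rounds to 0.422.

0.422


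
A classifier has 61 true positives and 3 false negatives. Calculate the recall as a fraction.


Recall = TP / (TP + FN) = 61 / 64 = 61/64.

61/64


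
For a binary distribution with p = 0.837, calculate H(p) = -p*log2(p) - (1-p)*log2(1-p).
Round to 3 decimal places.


H = -0.837*log2(0.837) - 0.163*log2(0.163) = 0.641.

0.641


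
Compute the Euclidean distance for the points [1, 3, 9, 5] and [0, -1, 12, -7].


d = sqrt(sum of squared differences). (1-0)^2=1, (3--1)^2=16, (9-12)^2=9, (5--7)^2=144. Sum = 170.

sqrt(170)


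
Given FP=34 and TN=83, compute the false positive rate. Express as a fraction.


FPR = FP / (FP + TN) = 34 / 117 = 34/117.

34/117


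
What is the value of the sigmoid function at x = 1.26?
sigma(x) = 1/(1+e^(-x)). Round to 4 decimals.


sigma(1.26) = 1/(1+e^(-1.26)) = 1/(1+0.283654) = 1/1.283654 = 0.7790.

0.7790


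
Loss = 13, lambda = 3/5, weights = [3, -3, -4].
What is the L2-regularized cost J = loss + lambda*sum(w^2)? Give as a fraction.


L2 sq norm = sum(w^2) = 34. J = 13 + 3/5 * 34 = 167/5.

167/5


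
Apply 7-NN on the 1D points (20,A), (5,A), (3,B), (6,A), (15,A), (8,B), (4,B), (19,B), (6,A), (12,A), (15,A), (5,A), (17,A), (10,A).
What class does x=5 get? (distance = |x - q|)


Distances: |20-5|=15, |5-5|=0, |3-5|=2, |6-5|=1, |15-5|=10, |8-5|=3, |4-5|=1, |19-5|=14, |6-5|=1, |12-5|=7, |15-5|=10, |5-5|=0, |17-5|=12, |10-5|=5. 7 nearest: (5,A), (5,A), (6,A), (6,A), (4,B), (3,B), (8,B). Counts: {'A': 4, 'B': 3}. Majority class: A.

A


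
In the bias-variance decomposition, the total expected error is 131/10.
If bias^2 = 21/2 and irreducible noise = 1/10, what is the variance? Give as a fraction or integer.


Total error = bias^2 + variance + irreducible noise. So variance = 131/10 - 21/2 - 1/10 = 5/2.

5/2


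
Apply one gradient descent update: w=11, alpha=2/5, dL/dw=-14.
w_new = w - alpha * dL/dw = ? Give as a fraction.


w_new = 11 - 2/5 * -14 = 11 - -28/5 = 83/5.

83/5


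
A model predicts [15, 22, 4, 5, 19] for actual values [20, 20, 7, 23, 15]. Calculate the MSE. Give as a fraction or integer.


MSE = (1/5) * ((20-15)^2=25 + (20-22)^2=4 + (7-4)^2=9 + (23-5)^2=324 + (15-19)^2=16). Sum = 378. MSE = 378/5.

378/5


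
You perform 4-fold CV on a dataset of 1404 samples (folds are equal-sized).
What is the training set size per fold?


Each validation fold has 1404/4 = 351 samples. Training set = 1404 - 351 = 1053.

1053


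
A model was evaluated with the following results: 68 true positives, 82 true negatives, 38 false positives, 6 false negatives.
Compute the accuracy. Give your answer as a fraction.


Accuracy = (TP + TN) / (TP + TN + FP + FN) = (68 + 82) / 194 = 75/97.

75/97


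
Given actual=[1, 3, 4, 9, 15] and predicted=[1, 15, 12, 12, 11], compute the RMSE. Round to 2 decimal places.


MSE = 46.6000. RMSE = sqrt(46.6000) = 6.83.

6.83


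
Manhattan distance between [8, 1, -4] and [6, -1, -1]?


d = sum of absolute differences: |8-6|=2 + |1--1|=2 + |-4--1|=3 = 7.

7


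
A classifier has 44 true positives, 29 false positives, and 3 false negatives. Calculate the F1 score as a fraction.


Precision = 44/73 = 44/73. Recall = 44/47 = 44/47. F1 = 2*P*R/(P+R) = 11/15.

11/15


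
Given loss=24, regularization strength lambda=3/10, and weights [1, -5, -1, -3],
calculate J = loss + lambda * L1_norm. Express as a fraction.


L1 norm = sum(|w|) = 10. J = 24 + 3/10 * 10 = 27.

27


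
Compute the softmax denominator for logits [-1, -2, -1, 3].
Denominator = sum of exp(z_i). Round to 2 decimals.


Denom = e^-1=0.3679 + e^-2=0.1353 + e^-1=0.3679 + e^3=20.0855. Sum = 20.9566, which rounds to 20.96.

20.96


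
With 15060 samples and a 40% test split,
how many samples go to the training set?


Test set = 15060 * 40% = 6024. Training set = 15060 - 6024 = 9036.

9036


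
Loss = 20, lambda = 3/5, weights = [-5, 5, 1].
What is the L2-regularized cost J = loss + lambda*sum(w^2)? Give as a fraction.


L2 sq norm = sum(w^2) = 51. J = 20 + 3/5 * 51 = 253/5.

253/5


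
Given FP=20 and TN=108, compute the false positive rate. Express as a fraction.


FPR = FP / (FP + TN) = 20 / 128 = 5/32.

5/32


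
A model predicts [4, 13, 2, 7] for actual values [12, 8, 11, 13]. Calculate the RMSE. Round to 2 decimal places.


MSE = 51.5000. RMSE = sqrt(51.5000) = 7.18.

7.18


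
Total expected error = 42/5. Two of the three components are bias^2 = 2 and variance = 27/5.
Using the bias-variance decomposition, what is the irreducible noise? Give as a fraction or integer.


Total error = bias^2 + variance + irreducible noise. So irreducible noise = 42/5 - 2 - 27/5 = 1.

1


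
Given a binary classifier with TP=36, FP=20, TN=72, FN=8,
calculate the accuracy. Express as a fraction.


Accuracy = (TP + TN) / (TP + TN + FP + FN) = (36 + 72) / 136 = 27/34.

27/34


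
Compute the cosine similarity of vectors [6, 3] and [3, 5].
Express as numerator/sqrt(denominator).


dot = 33. |a|^2 = 45, |b|^2 = 34. cos = 33/sqrt(1530).

33/sqrt(1530)


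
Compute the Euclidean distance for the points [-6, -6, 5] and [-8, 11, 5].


d = sqrt(sum of squared differences). (-6--8)^2=4, (-6-11)^2=289, (5-5)^2=0. Sum = 293.

sqrt(293)


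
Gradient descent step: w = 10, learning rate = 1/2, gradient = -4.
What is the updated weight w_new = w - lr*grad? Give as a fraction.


w_new = 10 - 1/2 * -4 = 10 - -2 = 12.

12


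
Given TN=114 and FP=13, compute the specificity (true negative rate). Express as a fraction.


Specificity = TN / (TN + FP) = 114 / 127 = 114/127.

114/127


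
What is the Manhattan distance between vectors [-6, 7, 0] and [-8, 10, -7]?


d = sum of absolute differences: |-6--8|=2 + |7-10|=3 + |0--7|=7 = 12.

12


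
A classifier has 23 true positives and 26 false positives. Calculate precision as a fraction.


Precision = TP / (TP + FP) = 23 / 49 = 23/49.

23/49


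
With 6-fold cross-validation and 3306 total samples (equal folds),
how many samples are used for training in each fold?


Each validation fold has 3306/6 = 551 samples. Training set = 3306 - 551 = 2755.

2755


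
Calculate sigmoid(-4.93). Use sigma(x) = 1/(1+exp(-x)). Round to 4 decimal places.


sigma(-4.93) = 1/(1+e^(4.93)) = 1/(1+138.379512) = 1/139.379512 = 0.0072.

0.0072


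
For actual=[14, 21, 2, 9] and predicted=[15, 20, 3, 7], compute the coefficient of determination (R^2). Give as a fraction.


Mean(y) = 23/2. SS_res = 7. SS_tot = 193. R^2 = 1 - 7/(193) = 186/193.

186/193


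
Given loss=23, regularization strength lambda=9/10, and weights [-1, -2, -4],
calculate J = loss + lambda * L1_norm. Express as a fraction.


L1 norm = sum(|w|) = 7. J = 23 + 9/10 * 7 = 293/10.

293/10


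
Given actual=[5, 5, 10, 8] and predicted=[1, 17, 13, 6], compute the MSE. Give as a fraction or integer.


MSE = (1/4) * ((5-1)^2=16 + (5-17)^2=144 + (10-13)^2=9 + (8-6)^2=4). Sum = 173. MSE = 173/4.

173/4


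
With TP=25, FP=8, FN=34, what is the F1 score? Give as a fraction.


Precision = 25/33 = 25/33. Recall = 25/59 = 25/59. F1 = 2*P*R/(P+R) = 25/46.

25/46


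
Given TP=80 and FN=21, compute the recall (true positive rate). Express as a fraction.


Recall = TP / (TP + FN) = 80 / 101 = 80/101.

80/101


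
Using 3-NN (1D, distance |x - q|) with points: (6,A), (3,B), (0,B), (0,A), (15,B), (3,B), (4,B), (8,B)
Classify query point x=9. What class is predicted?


Distances: |6-9|=3, |3-9|=6, |0-9|=9, |0-9|=9, |15-9|=6, |3-9|=6, |4-9|=5, |8-9|=1. 3 nearest: (8,B), (6,A), (4,B). Counts: {'B': 2, 'A': 1}. Majority class: B.

B


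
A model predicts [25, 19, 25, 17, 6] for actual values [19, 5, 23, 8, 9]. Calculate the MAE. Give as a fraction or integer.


MAE = (1/5) * (|19-25|=6 + |5-19|=14 + |23-25|=2 + |8-17|=9 + |9-6|=3). Sum = 34. MAE = 34/5.

34/5


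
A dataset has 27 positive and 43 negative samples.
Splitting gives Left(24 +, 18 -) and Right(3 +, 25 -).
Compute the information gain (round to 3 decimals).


H(parent) = 0.9620. H(left) = 0.9852, H(right) = 0.4912. Weighted = (42/70)*0.9852 + (28/70)*0.4912 = 0.7876. IG = 0.9620 - 0.7876 = 0.1744, which rounds to 0.174.

0.174


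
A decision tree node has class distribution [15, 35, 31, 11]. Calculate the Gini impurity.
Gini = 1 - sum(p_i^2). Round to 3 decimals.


Total = 92. Proportions: 15/92, 35/92, 31/92, 11/92. sum(p_i^2) = 0.2991. Gini = 1 - 0.2991 = 0.7009, which rounds to 0.701.

0.701


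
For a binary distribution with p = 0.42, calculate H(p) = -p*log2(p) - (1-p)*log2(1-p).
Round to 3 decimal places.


H = -0.42*log2(0.42) - 0.58*log2(0.58) = 0.981.

0.981


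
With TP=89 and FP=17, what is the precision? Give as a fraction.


Precision = TP / (TP + FP) = 89 / 106 = 89/106.

89/106


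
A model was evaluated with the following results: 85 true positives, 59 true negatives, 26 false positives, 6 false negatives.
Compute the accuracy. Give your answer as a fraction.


Accuracy = (TP + TN) / (TP + TN + FP + FN) = (85 + 59) / 176 = 9/11.

9/11


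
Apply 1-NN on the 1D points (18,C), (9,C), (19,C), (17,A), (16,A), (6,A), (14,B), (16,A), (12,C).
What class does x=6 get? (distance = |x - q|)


Distances: |18-6|=12, |9-6|=3, |19-6|=13, |17-6|=11, |16-6|=10, |6-6|=0, |14-6|=8, |16-6|=10, |12-6|=6. 1 nearest: (6,A). Counts: {'A': 1}. Majority class: A.

A


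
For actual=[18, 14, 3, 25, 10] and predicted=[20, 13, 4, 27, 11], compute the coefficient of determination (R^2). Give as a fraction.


Mean(y) = 14. SS_res = 11. SS_tot = 274. R^2 = 1 - 11/(274) = 263/274.

263/274


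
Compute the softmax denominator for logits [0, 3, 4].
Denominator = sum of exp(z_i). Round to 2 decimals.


Denom = e^0=1.0000 + e^3=20.0855 + e^4=54.5982. Sum = 75.6837, which rounds to 75.68.

75.68


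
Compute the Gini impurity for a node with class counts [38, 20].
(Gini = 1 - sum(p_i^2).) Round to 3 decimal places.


Total = 58. Proportions: 38/58, 20/58. sum(p_i^2) = 0.5482. Gini = 1 - 0.5482 = 0.4518, which rounds to 0.452.

0.452


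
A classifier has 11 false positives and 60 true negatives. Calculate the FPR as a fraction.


FPR = FP / (FP + TN) = 11 / 71 = 11/71.

11/71


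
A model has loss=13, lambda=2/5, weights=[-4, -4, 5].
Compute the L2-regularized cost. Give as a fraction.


L2 sq norm = sum(w^2) = 57. J = 13 + 2/5 * 57 = 179/5.

179/5


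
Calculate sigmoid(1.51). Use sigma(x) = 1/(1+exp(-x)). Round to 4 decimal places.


sigma(1.51) = 1/(1+e^(-1.51)) = 1/(1+0.220910) = 1/1.220910 = 0.8191.

0.8191


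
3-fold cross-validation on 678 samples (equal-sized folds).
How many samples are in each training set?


Each validation fold has 678/3 = 226 samples. Training set = 678 - 226 = 452.

452


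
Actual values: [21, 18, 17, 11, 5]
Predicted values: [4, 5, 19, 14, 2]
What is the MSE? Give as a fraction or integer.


MSE = (1/5) * ((21-4)^2=289 + (18-5)^2=169 + (17-19)^2=4 + (11-14)^2=9 + (5-2)^2=9). Sum = 480. MSE = 96.

96


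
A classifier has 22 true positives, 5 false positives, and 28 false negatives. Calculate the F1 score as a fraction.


Precision = 22/27 = 22/27. Recall = 22/50 = 11/25. F1 = 2*P*R/(P+R) = 4/7.

4/7


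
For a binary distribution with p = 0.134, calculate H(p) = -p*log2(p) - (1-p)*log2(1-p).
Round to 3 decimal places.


H = -0.134*log2(0.134) - 0.866*log2(0.866) = 0.568.

0.568


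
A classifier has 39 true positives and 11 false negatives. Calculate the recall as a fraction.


Recall = TP / (TP + FN) = 39 / 50 = 39/50.

39/50


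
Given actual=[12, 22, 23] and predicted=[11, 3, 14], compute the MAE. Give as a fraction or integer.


MAE = (1/3) * (|12-11|=1 + |22-3|=19 + |23-14|=9). Sum = 29. MAE = 29/3.

29/3


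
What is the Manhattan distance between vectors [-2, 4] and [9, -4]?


d = sum of absolute differences: |-2-9|=11 + |4--4|=8 = 19.

19


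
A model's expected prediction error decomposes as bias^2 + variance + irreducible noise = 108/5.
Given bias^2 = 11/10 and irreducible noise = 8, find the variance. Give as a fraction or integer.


Total error = bias^2 + variance + irreducible noise. So variance = 108/5 - 11/10 - 8 = 25/2.

25/2


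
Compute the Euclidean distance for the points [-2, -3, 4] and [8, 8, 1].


d = sqrt(sum of squared differences). (-2-8)^2=100, (-3-8)^2=121, (4-1)^2=9. Sum = 230.

sqrt(230)


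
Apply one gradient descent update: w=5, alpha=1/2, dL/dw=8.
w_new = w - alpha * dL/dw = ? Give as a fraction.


w_new = 5 - 1/2 * 8 = 5 - 4 = 1.

1


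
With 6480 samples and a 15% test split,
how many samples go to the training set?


Test set = 6480 * 15% = 972. Training set = 6480 - 972 = 5508.

5508


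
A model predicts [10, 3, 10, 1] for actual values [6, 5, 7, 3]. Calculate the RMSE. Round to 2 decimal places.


MSE = 8.2500. RMSE = sqrt(8.2500) = 2.87.

2.87


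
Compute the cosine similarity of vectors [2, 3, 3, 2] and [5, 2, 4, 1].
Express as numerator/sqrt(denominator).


dot = 30. |a|^2 = 26, |b|^2 = 46. cos = 30/sqrt(1196).

30/sqrt(1196)


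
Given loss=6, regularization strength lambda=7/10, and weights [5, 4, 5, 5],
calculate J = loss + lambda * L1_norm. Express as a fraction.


L1 norm = sum(|w|) = 19. J = 6 + 7/10 * 19 = 193/10.

193/10


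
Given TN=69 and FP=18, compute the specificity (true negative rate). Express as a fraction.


Specificity = TN / (TN + FP) = 69 / 87 = 23/29.

23/29


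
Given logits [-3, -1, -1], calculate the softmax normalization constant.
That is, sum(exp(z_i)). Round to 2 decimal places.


Denom = e^-3=0.0498 + e^-1=0.3679 + e^-1=0.3679. Sum = 0.7856, which rounds to 0.79.

0.79


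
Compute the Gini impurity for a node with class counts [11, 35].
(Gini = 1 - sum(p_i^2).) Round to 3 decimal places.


Total = 46. Proportions: 11/46, 35/46. sum(p_i^2) = 0.6361. Gini = 1 - 0.6361 = 0.3639, which rounds to 0.364.

0.364


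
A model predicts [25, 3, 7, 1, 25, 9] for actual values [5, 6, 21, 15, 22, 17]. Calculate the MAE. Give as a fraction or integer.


MAE = (1/6) * (|5-25|=20 + |6-3|=3 + |21-7|=14 + |15-1|=14 + |22-25|=3 + |17-9|=8). Sum = 62. MAE = 31/3.

31/3


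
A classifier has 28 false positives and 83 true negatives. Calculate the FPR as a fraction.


FPR = FP / (FP + TN) = 28 / 111 = 28/111.

28/111


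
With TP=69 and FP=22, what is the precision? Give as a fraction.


Precision = TP / (TP + FP) = 69 / 91 = 69/91.

69/91


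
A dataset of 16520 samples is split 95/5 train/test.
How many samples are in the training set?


Test set = 16520 * 5% = 826. Training set = 16520 - 826 = 15694.

15694


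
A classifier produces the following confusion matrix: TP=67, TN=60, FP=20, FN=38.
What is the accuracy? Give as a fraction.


Accuracy = (TP + TN) / (TP + TN + FP + FN) = (67 + 60) / 185 = 127/185.

127/185


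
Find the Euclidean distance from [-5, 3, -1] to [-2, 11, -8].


d = sqrt(sum of squared differences). (-5--2)^2=9, (3-11)^2=64, (-1--8)^2=49. Sum = 122.

sqrt(122)


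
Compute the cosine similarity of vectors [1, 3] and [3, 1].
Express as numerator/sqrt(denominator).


dot = 6. |a|^2 = 10, |b|^2 = 10. cos = 6/sqrt(100).

6/sqrt(100)


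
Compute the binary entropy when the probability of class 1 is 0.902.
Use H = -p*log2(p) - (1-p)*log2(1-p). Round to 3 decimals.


H = -0.902*log2(0.902) - 0.098*log2(0.098) = 0.463.

0.463


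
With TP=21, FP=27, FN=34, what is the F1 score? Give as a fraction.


Precision = 21/48 = 7/16. Recall = 21/55 = 21/55. F1 = 2*P*R/(P+R) = 42/103.

42/103


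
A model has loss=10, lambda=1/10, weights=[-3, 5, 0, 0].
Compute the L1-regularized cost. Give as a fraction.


L1 norm = sum(|w|) = 8. J = 10 + 1/10 * 8 = 54/5.

54/5


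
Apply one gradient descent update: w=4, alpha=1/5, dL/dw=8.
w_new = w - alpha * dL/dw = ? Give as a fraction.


w_new = 4 - 1/5 * 8 = 4 - 8/5 = 12/5.

12/5


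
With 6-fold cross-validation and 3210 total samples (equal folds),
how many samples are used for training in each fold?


Each validation fold has 3210/6 = 535 samples. Training set = 3210 - 535 = 2675.

2675


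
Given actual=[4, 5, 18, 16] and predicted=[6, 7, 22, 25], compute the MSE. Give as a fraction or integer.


MSE = (1/4) * ((4-6)^2=4 + (5-7)^2=4 + (18-22)^2=16 + (16-25)^2=81). Sum = 105. MSE = 105/4.

105/4


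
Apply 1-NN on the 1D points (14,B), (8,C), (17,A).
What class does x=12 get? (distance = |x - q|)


Distances: |14-12|=2, |8-12|=4, |17-12|=5. 1 nearest: (14,B). Counts: {'B': 1}. Majority class: B.

B


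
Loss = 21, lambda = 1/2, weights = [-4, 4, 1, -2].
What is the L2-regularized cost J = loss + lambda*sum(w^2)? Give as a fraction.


L2 sq norm = sum(w^2) = 37. J = 21 + 1/2 * 37 = 79/2.

79/2


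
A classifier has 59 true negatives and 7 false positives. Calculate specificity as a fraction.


Specificity = TN / (TN + FP) = 59 / 66 = 59/66.

59/66


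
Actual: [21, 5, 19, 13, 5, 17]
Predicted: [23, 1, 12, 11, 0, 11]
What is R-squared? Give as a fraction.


Mean(y) = 40/3. SS_res = 134. SS_tot = 730/3. R^2 = 1 - 134/(730/3) = 164/365.

164/365


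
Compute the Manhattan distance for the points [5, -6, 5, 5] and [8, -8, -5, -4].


d = sum of absolute differences: |5-8|=3 + |-6--8|=2 + |5--5|=10 + |5--4|=9 = 24.

24


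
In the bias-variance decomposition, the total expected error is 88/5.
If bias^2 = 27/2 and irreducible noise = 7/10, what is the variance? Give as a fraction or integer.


Total error = bias^2 + variance + irreducible noise. So variance = 88/5 - 27/2 - 7/10 = 17/5.

17/5


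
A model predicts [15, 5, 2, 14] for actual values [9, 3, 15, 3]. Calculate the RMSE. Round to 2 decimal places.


MSE = 82.5000. RMSE = sqrt(82.5000) = 9.08.

9.08


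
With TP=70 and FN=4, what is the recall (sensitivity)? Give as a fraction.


Recall = TP / (TP + FN) = 70 / 74 = 35/37.

35/37
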